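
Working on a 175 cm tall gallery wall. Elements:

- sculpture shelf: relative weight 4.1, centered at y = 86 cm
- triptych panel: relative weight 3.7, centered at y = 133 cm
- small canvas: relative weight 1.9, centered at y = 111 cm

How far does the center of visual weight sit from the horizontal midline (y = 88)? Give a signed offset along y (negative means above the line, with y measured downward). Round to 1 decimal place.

≈ 20.8 cm

Total weight = 4.1 + 3.7 + 1.9 = 9.7.
y-moment: 4.1·86 + 3.7·133 + 1.9·111 = 1055.6; centroid 1055.6/9.7 ≈ 108.82.
Against y = 88, that's 108.82 − 88 = 20.82.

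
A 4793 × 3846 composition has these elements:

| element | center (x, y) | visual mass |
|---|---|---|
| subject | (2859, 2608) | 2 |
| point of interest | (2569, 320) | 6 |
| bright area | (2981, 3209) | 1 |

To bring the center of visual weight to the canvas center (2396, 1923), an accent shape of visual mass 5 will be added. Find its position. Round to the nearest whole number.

With the accent shape, Σw becomes 2 + 6 + 1 + 5 = 14.
Along x: (24113 + 5·x) / 14 = 2396 (existing moment 2·2859 + 6·2569 + 1·2981 = 24113) ⇒ x = (33544 − 24113) / 5 ≈ 1886.20.
Along y: (10345 + 5·y) / 14 = 1923 (existing moment 2·2608 + 6·320 + 1·3209 = 10345) ⇒ y = (26922 − 10345) / 5 ≈ 3315.40.

(1886, 3315)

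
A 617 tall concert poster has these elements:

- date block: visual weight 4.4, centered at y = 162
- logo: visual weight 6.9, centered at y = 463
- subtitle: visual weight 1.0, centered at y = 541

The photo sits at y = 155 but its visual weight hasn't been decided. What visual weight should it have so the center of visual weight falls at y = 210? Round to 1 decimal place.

Known weights sum to 4.4 + 6.9 + 1.0 = 12.3; their moment is 4.4·162 + 6.9·463 + 1.0·541 = 4448.5.
Balance at y = 210 requires (4448.5 + w·155) / (12.3 + w) = 210.
So w = (210·12.3 − 4448.5)/(155 − 210) = -1865.5/-55 ≈ 33.92.

w ≈ 33.9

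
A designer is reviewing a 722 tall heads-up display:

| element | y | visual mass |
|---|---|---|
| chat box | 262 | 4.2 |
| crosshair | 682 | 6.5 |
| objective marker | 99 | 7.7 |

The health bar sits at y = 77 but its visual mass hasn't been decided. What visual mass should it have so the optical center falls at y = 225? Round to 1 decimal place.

Existing Σw = 18.4 (4.2 + 6.5 + 7.7); existing moment 4.2·262 + 6.5·682 + 7.7·99 = 6295.7.
For the centroid to hit 225: (6295.7 + w·77) / (18.4 + w) = 225.
So w = (225·18.4 − 6295.7)/(77 − 225) = -2155.7/-148 ≈ 14.57.

w ≈ 14.6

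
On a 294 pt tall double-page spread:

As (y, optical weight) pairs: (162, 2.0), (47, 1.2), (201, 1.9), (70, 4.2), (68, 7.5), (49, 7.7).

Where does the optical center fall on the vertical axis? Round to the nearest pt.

y ≈ 79

Σw = 2.0 + 1.2 + 1.9 + 4.2 + 7.5 + 7.7 = 24.5.
y: (2.0·162 + 1.2·47 + 1.9·201 + 4.2·70 + 7.5·68 + 7.7·49) / 24.5 = 1943.6 / 24.5 ≈ 79.33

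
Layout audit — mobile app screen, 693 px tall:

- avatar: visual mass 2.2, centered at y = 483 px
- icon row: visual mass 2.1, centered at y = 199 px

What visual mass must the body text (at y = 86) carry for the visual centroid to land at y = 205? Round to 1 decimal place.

Known weights sum to 2.2 + 2.1 = 4.3; their moment is 2.2·483 + 2.1·199 = 1480.5.
For the centroid to hit 205: (1480.5 + w·86) / (4.3 + w) = 205.
Solving: w = (205·4.3 − 1480.5) / (86 − 205) = -599.0 / -119 ≈ 5.03.

w ≈ 5.0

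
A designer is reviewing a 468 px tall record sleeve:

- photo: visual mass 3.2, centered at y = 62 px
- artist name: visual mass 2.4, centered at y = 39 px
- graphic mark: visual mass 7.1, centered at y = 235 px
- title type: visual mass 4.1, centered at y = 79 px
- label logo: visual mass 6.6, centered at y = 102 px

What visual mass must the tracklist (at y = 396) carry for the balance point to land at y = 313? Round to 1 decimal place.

Fixed elements: Σw = 3.2 + 2.4 + 7.1 + 4.1 + 6.6 = 23.4, Σw·y = 3.2·62 + 2.4·39 + 7.1·235 + 4.1·79 + 6.6·102 = 2957.6.
Balance at y = 313 requires (2957.6 + w·396) / (23.4 + w) = 313.
So w = (313·23.4 − 2957.6)/(396 − 313) = 4366.6/83 ≈ 52.61.

w ≈ 52.6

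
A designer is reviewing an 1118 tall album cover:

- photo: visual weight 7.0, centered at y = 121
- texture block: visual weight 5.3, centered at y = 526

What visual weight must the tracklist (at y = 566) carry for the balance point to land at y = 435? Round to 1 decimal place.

Known weights sum to 7.0 + 5.3 = 12.3; their moment is 7.0·121 + 5.3·526 = 3634.8.
Balance at y = 435 requires (3634.8 + w·566) / (12.3 + w) = 435.
Solving: w = (435·12.3 − 3634.8) / (566 − 435) = 1715.7 / 131 ≈ 13.10.

w ≈ 13.1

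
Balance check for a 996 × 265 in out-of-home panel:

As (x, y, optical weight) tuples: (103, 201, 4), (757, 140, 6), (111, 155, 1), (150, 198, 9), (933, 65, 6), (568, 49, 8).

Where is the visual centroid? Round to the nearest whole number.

Total weight = 4 + 6 + 1 + 9 + 6 + 8 = 34.
x: (4·103 + 6·757 + 1·111 + 9·150 + 6·933 + 8·568) / 34 = 16557 / 34 ≈ 486.97
y: (4·201 + 6·140 + 1·155 + 9·198 + 6·65 + 8·49) / 34 = 4363 / 34 ≈ 128.32

(487, 128)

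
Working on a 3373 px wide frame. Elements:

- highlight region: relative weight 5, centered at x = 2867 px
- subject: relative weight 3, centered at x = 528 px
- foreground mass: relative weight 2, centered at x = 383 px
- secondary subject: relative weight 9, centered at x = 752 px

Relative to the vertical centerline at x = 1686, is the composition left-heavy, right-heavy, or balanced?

Weights sum to 5 + 3 + 2 + 9 = 19.
Σw·x = 5·2867 + 3·528 + 2·383 + 9·752 = 23453, so x̄ = 23453/19 ≈ 1234.37.
Since 1234.4 is left of 1686, the composition reads left-heavy.

left-heavy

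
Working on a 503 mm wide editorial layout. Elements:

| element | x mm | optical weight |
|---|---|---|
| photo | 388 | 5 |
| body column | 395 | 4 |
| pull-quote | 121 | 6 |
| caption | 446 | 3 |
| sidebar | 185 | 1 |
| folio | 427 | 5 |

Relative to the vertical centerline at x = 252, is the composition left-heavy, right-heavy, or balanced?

right-heavy

Σw = 5 + 4 + 6 + 3 + 1 + 5 = 24.
Σw·x = 7904; x̄ = 7904/24 ≈ 329.33.
Since 329.3 is right of 252, the composition reads right-heavy.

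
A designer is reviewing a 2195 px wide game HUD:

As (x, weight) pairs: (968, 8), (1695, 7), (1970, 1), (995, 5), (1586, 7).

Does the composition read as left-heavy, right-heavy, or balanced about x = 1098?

Weights sum to 8 + 7 + 1 + 5 + 7 = 28.
x-moment: 8·968 + 7·1695 + 1·1970 + 5·995 + 7·1586 = 37656; centroid 37656/28 ≈ 1344.86.
Since 1344.9 is right of 1098, the composition reads right-heavy.

right-heavy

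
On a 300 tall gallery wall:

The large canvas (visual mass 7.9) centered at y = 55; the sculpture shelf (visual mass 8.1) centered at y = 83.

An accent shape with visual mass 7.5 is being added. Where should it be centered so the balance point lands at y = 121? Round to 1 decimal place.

y ≈ 231.6

After adding the accent shape, total weight = 7.9 + 8.1 + 7.5 = 23.5.
y: need Σw·y = 23.5·121 = 2843.5. Existing = 7.9·55 + 8.1·83 = 1106.8. Remainder 1736.7 / 7.5 ≈ 231.56.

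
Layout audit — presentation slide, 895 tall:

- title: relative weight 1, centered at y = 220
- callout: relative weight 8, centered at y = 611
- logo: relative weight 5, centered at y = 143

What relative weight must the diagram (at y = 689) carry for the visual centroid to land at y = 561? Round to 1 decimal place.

w ≈ 15.9

Fixed elements: Σw = 1 + 8 + 5 = 14, Σw·y = 1·220 + 8·611 + 5·143 = 5823.
Balance at y = 561 requires (5823 + w·689) / (14 + w) = 561.
Solving: w = (561·14 − 5823) / (689 − 561) = 2031 / 128 ≈ 15.87.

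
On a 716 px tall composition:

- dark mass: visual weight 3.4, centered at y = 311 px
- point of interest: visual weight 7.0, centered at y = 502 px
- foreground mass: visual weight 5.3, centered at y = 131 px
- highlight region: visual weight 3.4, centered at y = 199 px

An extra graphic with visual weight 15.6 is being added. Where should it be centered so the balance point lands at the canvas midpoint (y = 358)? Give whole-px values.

After adding the extra graphic, total weight = 3.4 + 7.0 + 5.3 + 3.4 + 15.6 = 34.7.
y: need Σw·y = 34.7·358 = 12422.6. Existing = 3.4·311 + 7.0·502 + 5.3·131 + 3.4·199 = 5942.3. Remainder 6480.3 / 15.6 ≈ 415.40.

y ≈ 415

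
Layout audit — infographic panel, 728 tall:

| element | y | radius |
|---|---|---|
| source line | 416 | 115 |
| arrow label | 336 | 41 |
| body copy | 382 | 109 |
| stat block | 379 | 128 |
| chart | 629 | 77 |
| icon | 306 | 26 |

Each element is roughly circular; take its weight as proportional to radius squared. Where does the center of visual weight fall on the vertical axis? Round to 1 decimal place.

y ≈ 416.9

r² weights: source line 115² = 13225, arrow label 41² = 1681, body copy 109² = 11881, stat block 128² = 16384, chart 77² = 5929, icon 26² = 676. Total = 49776.
y: (13225·416 + 1681·336 + 11881·382 + 16384·379 + 5929·629 + 676·306) / 49776 = 20750691 / 49776 ≈ 416.88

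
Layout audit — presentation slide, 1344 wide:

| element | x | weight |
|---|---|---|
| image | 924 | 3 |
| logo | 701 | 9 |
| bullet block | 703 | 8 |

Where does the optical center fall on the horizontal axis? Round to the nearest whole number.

x ≈ 735

Total weight = 3 + 9 + 8 = 20.
Σw·x = 3·924 + 9·701 + 8·703 = 14705, so x̄ = 14705/20 ≈ 735.25.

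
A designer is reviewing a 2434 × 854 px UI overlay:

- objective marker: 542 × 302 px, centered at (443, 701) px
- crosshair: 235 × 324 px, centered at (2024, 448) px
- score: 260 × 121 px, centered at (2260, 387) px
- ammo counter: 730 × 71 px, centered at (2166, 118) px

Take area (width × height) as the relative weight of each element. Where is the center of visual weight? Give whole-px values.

Areas → weights: objective marker 542·302 = 163684, crosshair 235·324 = 76140, score 260·121 = 31460, ammo counter 730·71 = 51830; Σw = 323114.
x: (163684·443 + 76140·2024 + 31460·2260 + 51830·2166) / 323114 = 409982752 / 323114 ≈ 1268.85
y: (163684·701 + 76140·448 + 31460·387 + 51830·118) / 323114 = 167144164 / 323114 ≈ 517.29

(1269, 517)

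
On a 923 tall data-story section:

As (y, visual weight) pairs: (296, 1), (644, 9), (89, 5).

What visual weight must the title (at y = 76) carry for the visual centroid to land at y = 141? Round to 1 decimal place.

Fixed elements: Σw = 1 + 9 + 5 = 15, Σw·y = 1·296 + 9·644 + 5·89 = 6537.
For the centroid to hit 141: (6537 + w·76) / (15 + w) = 141.
So w = (141·15 − 6537)/(76 − 141) = -4422/-65 ≈ 68.03.

w ≈ 68.0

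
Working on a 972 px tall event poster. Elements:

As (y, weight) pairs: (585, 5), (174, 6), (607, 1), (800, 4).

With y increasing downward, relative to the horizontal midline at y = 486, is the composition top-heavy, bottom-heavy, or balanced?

Weights sum to 5 + 6 + 1 + 4 = 16.
y: (5·585 + 6·174 + 1·607 + 4·800) / 16 = 7776 / 16 ≈ 486.00
That equals the midline 486 — balanced.

balanced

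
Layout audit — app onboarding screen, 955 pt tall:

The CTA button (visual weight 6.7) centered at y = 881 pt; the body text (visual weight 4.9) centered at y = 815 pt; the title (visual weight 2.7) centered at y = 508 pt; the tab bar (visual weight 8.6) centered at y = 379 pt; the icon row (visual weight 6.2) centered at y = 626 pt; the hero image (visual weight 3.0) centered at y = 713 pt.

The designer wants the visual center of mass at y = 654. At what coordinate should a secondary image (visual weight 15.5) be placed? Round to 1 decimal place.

After adding the secondary image, total weight = 6.7 + 4.9 + 2.7 + 8.6 + 6.2 + 3.0 + 15.5 = 47.6.
Along y: (20547.4 + 15.5·y) / 47.6 = 654 (existing moment 6.7·881 + 4.9·815 + 2.7·508 + 8.6·379 + 6.2·626 + 3.0·713 = 20547.4) ⇒ y = (31130.4 − 20547.4) / 15.5 ≈ 682.77.

y ≈ 682.8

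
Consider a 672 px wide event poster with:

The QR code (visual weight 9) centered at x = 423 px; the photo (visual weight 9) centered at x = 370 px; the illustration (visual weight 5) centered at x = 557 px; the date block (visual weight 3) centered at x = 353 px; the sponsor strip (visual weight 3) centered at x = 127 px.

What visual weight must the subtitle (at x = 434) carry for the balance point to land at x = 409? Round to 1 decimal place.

Existing Σw = 29 (9 + 9 + 5 + 3 + 3); existing moment 9·423 + 9·370 + 5·557 + 3·353 + 3·127 = 11362.
Balance at x = 409 requires (11362 + w·434) / (29 + w) = 409.
Rearranging, w·(434 − 409) = 409·29 − 11362 = 499, so w ≈ 499/25 = 19.96.

w ≈ 20.0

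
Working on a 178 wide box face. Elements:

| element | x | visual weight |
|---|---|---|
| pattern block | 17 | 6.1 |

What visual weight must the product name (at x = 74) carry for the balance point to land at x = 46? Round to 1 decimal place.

Known: weight 6.1 with moment 6.1·17 = 103.7.
Set Σw·x/Σw = 46: (103.7 + 74w) = 46·(6.1 + w).
So w = (46·6.1 − 103.7)/(74 − 46) = 176.9/28 ≈ 6.32.

w ≈ 6.3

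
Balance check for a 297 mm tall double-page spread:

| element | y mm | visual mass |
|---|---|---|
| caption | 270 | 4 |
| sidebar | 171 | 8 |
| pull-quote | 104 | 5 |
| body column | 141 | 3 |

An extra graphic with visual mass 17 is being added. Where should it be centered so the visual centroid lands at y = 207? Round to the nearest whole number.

New total weight: (4 + 8 + 5 + 3) + 17 = 37.
y: need Σw·y = 37·207 = 7659. Existing = 4·270 + 8·171 + 5·104 + 3·141 = 3391. Remainder 4268 / 17 ≈ 251.06.

y ≈ 251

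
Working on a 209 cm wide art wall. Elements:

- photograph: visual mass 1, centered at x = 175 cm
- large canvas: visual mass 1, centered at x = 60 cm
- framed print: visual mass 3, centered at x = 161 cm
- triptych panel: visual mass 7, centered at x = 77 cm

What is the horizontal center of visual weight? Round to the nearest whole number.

x ≈ 105

Total weight = 1 + 1 + 3 + 7 = 12.
Σw·x = 1·175 + 1·60 + 3·161 + 7·77 = 1257, so x̄ = 1257/12 ≈ 104.75.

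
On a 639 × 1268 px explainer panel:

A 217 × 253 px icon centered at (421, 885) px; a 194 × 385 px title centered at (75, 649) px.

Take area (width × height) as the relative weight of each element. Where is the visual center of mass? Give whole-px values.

Areas: icon 217·253 = 54901, title 194·385 = 74690. Total weight = 129591.
Σw·x = 54901·421 + 74690·75 = 28715071, so x̄ = 28715071/129591 ≈ 221.58.
Σw·y = 54901·885 + 74690·649 = 97061195, so ȳ = 97061195/129591 ≈ 748.98.

(222, 749)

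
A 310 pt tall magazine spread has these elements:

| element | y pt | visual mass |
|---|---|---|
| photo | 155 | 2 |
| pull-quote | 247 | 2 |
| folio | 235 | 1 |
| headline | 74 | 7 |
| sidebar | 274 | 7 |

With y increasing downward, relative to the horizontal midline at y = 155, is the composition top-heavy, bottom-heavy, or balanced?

Total weight = 2 + 2 + 1 + 7 + 7 = 19.
y: (2·155 + 2·247 + 1·235 + 7·74 + 7·274) / 19 = 3475 / 19 ≈ 182.89
182.9 vs midline 155 → bottom-heavy.

bottom-heavy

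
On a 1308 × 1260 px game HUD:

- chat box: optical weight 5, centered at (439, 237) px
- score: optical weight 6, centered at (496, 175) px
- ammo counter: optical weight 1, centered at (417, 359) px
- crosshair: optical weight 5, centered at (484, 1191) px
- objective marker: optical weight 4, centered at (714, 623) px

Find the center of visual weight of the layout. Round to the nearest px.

(517, 526)

Σw = 5 + 6 + 1 + 5 + 4 = 21.
x-moment: 5·439 + 6·496 + 1·417 + 5·484 + 4·714 = 10864; centroid 10864/21 ≈ 517.33.
y-moment: 5·237 + 6·175 + 1·359 + 5·1191 + 4·623 = 11041; centroid 11041/21 ≈ 525.76.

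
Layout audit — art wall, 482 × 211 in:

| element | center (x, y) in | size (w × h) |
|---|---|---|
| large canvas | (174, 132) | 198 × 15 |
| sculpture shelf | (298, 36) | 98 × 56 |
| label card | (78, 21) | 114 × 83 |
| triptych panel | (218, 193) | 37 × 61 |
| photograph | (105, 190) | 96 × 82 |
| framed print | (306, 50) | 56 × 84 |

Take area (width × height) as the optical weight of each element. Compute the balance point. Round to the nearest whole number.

(172, 90)

Areas: large canvas 198·15 = 2970, sculpture shelf 98·56 = 5488, label card 114·83 = 9462, triptych panel 37·61 = 2257, photograph 96·82 = 7872, framed print 56·84 = 4704. Total weight = 32753.
x-moment: 2970·174 + 5488·298 + 9462·78 + 2257·218 + 7872·105 + 4704·306 = 5648250; centroid 5648250/32753 ≈ 172.45.
y-moment: 2970·132 + 5488·36 + 9462·21 + 2257·193 + 7872·190 + 4704·50 = 2954791; centroid 2954791/32753 ≈ 90.21.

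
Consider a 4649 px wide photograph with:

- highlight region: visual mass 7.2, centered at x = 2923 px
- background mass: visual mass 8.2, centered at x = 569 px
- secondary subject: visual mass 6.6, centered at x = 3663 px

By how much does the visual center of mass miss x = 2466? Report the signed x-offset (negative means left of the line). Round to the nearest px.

Σw = 7.2 + 8.2 + 6.6 = 22.0.
Σw·x = 7.2·2923 + 8.2·569 + 6.6·3663 = 49887.2, so x̄ = 49887.2/22.0 ≈ 2267.60.
Against x = 2466, that's 2267.60 − 2466 = -198.40.

≈ -198 px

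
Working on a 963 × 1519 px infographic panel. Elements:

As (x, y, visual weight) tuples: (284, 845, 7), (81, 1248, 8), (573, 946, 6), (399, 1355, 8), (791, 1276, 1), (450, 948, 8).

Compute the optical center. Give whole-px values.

Weights sum to 7 + 8 + 6 + 8 + 1 + 8 = 38.
x: (7·284 + 8·81 + 6·573 + 8·399 + 1·791 + 8·450) / 38 = 13657 / 38 ≈ 359.39
y: (7·845 + 8·1248 + 6·946 + 8·1355 + 1·1276 + 8·948) / 38 = 41275 / 38 ≈ 1086.18

(359, 1086)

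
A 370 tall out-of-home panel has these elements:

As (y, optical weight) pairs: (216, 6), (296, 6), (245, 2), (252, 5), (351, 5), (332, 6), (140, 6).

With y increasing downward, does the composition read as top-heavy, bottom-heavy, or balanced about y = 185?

Σw = 6 + 6 + 2 + 5 + 5 + 6 + 6 = 36.
y: (6·216 + 6·296 + 2·245 + 5·252 + 5·351 + 6·332 + 6·140) / 36 = 9409 / 36 ≈ 261.36
Since 261.4 is below (larger y than) 185, the composition reads bottom-heavy.

bottom-heavy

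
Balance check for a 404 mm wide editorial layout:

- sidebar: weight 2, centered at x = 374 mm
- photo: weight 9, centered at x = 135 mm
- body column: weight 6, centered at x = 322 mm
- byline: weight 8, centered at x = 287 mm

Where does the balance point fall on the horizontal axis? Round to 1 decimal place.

x ≈ 247.6

Weights sum to 2 + 9 + 6 + 8 = 25.
x: (2·374 + 9·135 + 6·322 + 8·287) / 25 = 6191 / 25 ≈ 247.64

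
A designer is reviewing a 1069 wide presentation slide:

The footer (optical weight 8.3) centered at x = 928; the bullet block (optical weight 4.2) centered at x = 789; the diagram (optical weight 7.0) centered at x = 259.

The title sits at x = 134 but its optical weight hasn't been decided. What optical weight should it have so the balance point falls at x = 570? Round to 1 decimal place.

Known weights sum to 8.3 + 4.2 + 7.0 = 19.5; their moment is 8.3·928 + 4.2·789 + 7.0·259 = 12829.2.
Set Σw·x/Σw = 570: (12829.2 + 134w) = 570·(19.5 + w).
Rearranging, w·(134 − 570) = 570·19.5 − 12829.2 = -1714.2, so w ≈ -1714.2/-436 = 3.93.

w ≈ 3.9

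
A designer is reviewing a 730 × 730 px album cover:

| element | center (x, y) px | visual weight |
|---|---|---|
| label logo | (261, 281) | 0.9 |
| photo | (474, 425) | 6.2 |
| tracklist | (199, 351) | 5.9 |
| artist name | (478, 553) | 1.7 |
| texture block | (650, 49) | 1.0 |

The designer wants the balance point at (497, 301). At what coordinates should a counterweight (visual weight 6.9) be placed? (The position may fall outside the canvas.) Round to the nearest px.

New total weight: (0.9 + 6.2 + 5.9 + 1.7 + 1.0) + 6.9 = 22.6.
x: target moment 22.6×497 = 11232.2; current 0.9·261 + 6.2·474 + 5.9·199 + 1.7·478 + 1.0·650 = 5810.4; the counterweight supplies 5421.8, so x = 5421.8/6.9 ≈ 785.77.
y: target moment 22.6×301 = 6802.6; current 0.9·281 + 6.2·425 + 5.9·351 + 1.7·553 + 1.0·49 = 5947.9; the counterweight supplies 854.7, so y = 854.7/6.9 ≈ 123.87.

(786, 124)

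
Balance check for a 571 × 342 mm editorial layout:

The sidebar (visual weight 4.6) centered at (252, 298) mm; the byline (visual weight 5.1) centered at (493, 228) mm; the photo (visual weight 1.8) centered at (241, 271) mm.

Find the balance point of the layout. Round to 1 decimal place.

(357.2, 262.7)

Σw = 4.6 + 5.1 + 1.8 = 11.5.
Σw·x = 4.6·252 + 5.1·493 + 1.8·241 = 4107.3, so x̄ = 4107.3/11.5 ≈ 357.16.
Σw·y = 4.6·298 + 5.1·228 + 1.8·271 = 3021.4, so ȳ = 3021.4/11.5 ≈ 262.73.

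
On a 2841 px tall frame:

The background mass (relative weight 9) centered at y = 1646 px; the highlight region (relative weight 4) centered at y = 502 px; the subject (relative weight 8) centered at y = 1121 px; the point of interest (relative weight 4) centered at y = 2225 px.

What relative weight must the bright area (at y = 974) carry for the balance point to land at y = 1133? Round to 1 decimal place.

Fixed elements: Σw = 9 + 4 + 8 + 4 = 25, Σw·y = 9·1646 + 4·502 + 8·1121 + 4·2225 = 34690.
Balance at y = 1133 requires (34690 + w·974) / (25 + w) = 1133.
So w = (1133·25 − 34690)/(974 − 1133) = -6365/-159 ≈ 40.03.

w ≈ 40.0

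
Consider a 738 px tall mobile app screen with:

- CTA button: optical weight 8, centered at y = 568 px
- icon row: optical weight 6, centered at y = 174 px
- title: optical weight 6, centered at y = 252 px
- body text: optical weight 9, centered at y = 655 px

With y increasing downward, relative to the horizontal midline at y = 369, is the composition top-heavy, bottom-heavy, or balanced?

bottom-heavy

Weights sum to 8 + 6 + 6 + 9 = 29.
y-moment: 8·568 + 6·174 + 6·252 + 9·655 = 12995; centroid 12995/29 ≈ 448.10.
448.1 vs midline 369 → bottom-heavy.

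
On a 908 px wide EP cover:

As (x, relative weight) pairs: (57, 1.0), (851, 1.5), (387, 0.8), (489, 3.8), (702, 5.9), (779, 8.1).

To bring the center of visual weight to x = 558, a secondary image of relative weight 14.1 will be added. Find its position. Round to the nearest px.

x ≈ 403

With the secondary image, Σw becomes 1.0 + 1.5 + 0.8 + 3.8 + 5.9 + 8.1 + 14.1 = 35.2.
Along x: (13953.0 + 14.1·x) / 35.2 = 558 (existing moment 1.0·57 + 1.5·851 + 0.8·387 + 3.8·489 + 5.9·702 + 8.1·779 = 13953.0) ⇒ x = (19641.6 − 13953.0) / 14.1 ≈ 403.45.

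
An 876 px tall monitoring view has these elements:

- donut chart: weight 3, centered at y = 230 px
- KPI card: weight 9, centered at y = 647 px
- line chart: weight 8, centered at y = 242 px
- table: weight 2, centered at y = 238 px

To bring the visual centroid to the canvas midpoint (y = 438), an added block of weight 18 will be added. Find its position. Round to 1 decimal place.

y ≈ 477.5

With the added block, Σw becomes 3 + 9 + 8 + 2 + 18 = 40.
y: target moment 40×438 = 17520; current 3·230 + 9·647 + 8·242 + 2·238 = 8925; the added block supplies 8595, so y = 8595/18 ≈ 477.50.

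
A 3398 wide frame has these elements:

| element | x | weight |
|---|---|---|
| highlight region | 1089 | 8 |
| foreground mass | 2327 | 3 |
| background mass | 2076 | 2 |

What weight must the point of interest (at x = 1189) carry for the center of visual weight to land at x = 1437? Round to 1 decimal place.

Existing Σw = 13 (8 + 3 + 2); existing moment 8·1089 + 3·2327 + 2·2076 = 19845.
For the centroid to hit 1437: (19845 + w·1189) / (13 + w) = 1437.
So w = (1437·13 − 19845)/(1189 − 1437) = -1164/-248 ≈ 4.69.

w ≈ 4.7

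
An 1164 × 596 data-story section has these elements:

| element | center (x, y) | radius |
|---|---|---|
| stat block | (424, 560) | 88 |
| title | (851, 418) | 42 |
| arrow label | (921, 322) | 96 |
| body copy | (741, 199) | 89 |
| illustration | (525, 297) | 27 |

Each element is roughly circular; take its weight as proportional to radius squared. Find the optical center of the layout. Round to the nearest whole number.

Weights ∝ r²: stat block 88² = 7744, title 42² = 1764, arrow label 96² = 9216, body copy 89² = 7921, illustration 27² = 729; Σw = 27374.
Σw·x = 7744·424 + 1764·851 + 9216·921 + 7921·741 + 729·525 = 19524742, so x̄ = 19524742/27374 ≈ 713.26.
Σw·y = 7744·560 + 1764·418 + 9216·322 + 7921·199 + 729·297 = 9834336, so ȳ = 9834336/27374 ≈ 359.26.

(713, 359)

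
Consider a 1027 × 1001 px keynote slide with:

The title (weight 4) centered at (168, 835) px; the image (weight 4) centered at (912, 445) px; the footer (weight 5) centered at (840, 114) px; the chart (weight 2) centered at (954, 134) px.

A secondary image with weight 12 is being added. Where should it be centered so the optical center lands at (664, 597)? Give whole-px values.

(625, 847)

New total weight: (4 + 4 + 5 + 2) + 12 = 27.
x: target moment 27×664 = 17928; current 4·168 + 4·912 + 5·840 + 2·954 = 10428; the secondary image supplies 7500, so x = 7500/12 ≈ 625.00.
y: target moment 27×597 = 16119; current 4·835 + 4·445 + 5·114 + 2·134 = 5958; the secondary image supplies 10161, so y = 10161/12 ≈ 846.75.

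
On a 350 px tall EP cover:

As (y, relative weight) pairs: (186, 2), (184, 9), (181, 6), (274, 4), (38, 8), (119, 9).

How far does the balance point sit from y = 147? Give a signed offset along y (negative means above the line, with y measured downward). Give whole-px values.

≈ 0 px

Weights sum to 2 + 9 + 6 + 4 + 8 + 9 = 38.
y: moment 5585 / weight 38 ≈ 146.97
Difference: 146.97 − 147 ≈ -0.03.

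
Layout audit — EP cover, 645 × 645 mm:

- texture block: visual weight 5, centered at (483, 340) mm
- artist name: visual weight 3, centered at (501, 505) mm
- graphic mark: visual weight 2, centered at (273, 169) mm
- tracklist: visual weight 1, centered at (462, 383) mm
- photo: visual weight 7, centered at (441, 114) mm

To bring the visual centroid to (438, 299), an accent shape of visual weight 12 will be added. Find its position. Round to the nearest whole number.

(427, 353)

After adding the accent shape, total weight = 5 + 3 + 2 + 1 + 7 + 12 = 30.
Along x: (8013 + 12·x) / 30 = 438 (existing moment 5·483 + 3·501 + 2·273 + 1·462 + 7·441 = 8013) ⇒ x = (13140 − 8013) / 12 ≈ 427.25.
Along y: (4734 + 12·y) / 30 = 299 (existing moment 5·340 + 3·505 + 2·169 + 1·383 + 7·114 = 4734) ⇒ y = (8970 − 4734) / 12 ≈ 353.00.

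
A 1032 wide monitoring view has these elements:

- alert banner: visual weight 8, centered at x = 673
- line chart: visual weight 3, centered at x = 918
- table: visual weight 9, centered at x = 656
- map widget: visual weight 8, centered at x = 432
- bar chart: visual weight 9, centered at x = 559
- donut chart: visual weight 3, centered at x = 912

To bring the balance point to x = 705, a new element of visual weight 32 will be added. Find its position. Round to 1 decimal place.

x ≈ 796.7

New total weight: (8 + 3 + 9 + 8 + 9 + 3) + 32 = 72.
x: target moment 72×705 = 50760; current 8·673 + 3·918 + 9·656 + 8·432 + 9·559 + 3·912 = 25265; the new element supplies 25495, so x = 25495/32 ≈ 796.72.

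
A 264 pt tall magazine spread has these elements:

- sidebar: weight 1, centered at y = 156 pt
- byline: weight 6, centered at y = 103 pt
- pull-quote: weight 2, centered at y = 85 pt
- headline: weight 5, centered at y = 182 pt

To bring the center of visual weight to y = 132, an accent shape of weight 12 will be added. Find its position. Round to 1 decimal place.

With the accent shape, Σw becomes 1 + 6 + 2 + 5 + 12 = 26.
y: need Σw·y = 26·132 = 3432. Existing = 1·156 + 6·103 + 2·85 + 5·182 = 1854. Remainder 1578 / 12 ≈ 131.50.

y ≈ 131.5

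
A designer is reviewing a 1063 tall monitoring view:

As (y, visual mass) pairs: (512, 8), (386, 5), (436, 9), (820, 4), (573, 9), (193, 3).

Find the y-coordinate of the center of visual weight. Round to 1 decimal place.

Weights sum to 8 + 5 + 9 + 4 + 9 + 3 = 38.
Σw·y = 18966; ȳ = 18966/38 ≈ 499.11.

y ≈ 499.1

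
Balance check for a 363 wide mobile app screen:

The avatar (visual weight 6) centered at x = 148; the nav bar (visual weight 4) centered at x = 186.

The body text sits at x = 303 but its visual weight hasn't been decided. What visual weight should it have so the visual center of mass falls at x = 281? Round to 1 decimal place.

Known weights sum to 6 + 4 = 10; their moment is 6·148 + 4·186 = 1632.
For the centroid to hit 281: (1632 + w·303) / (10 + w) = 281.
Rearranging, w·(303 − 281) = 281·10 − 1632 = 1178, so w ≈ 1178/22 = 53.55.

w ≈ 53.5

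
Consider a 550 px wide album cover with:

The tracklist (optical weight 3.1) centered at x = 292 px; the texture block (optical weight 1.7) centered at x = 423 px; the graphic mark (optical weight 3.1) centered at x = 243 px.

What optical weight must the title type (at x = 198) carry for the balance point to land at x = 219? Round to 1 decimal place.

Fixed elements: Σw = 3.1 + 1.7 + 3.1 = 7.9, Σw·x = 3.1·292 + 1.7·423 + 3.1·243 = 2377.6.
Set Σw·x/Σw = 219: (2377.6 + 198w) = 219·(7.9 + w).
Rearranging, w·(198 − 219) = 219·7.9 − 2377.6 = -647.5, so w ≈ -647.5/-21 = 30.83.

w ≈ 30.8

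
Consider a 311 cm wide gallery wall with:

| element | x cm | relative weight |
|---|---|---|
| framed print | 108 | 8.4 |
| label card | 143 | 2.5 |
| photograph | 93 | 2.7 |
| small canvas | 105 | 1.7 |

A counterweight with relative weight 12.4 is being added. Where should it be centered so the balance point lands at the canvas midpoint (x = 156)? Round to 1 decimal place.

New total weight: (8.4 + 2.5 + 2.7 + 1.7) + 12.4 = 27.7.
Along x: (1694.3 + 12.4·x) / 27.7 = 156 (existing moment 8.4·108 + 2.5·143 + 2.7·93 + 1.7·105 = 1694.3) ⇒ x = (4321.2 − 1694.3) / 12.4 ≈ 211.85.

x ≈ 211.8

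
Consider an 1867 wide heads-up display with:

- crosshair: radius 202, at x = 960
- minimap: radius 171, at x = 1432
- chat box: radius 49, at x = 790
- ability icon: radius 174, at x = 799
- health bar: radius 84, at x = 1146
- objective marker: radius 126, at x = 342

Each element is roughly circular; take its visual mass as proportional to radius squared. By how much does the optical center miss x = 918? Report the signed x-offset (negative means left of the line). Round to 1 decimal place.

≈ 42.2

r² weights: crosshair 202² = 40804, minimap 171² = 29241, chat box 49² = 2401, ability icon 174² = 30276, health bar 84² = 7056, objective marker 126² = 15876. Total = 125654.
x: moment 120648034 / weight 125654 ≈ 960.16
Difference: 960.16 − 918 ≈ 42.16.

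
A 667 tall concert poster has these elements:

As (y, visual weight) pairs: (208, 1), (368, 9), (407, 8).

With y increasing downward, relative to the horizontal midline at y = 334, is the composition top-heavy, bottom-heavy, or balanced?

bottom-heavy

Weights sum to 1 + 9 + 8 = 18.
y-moment: 1·208 + 9·368 + 8·407 = 6776; centroid 6776/18 ≈ 376.44.
376.4 lies below (larger y than) the midline 334, so the layout is bottom-heavy.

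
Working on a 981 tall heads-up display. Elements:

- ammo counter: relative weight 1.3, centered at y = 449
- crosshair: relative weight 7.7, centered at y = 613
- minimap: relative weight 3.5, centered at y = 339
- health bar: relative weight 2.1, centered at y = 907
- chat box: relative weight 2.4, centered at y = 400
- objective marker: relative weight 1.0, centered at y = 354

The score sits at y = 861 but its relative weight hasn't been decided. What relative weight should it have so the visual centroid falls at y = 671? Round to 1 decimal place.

w ≈ 12.5

Known weights sum to 1.3 + 7.7 + 3.5 + 2.1 + 2.4 + 1.0 = 18.0; their moment is 1.3·449 + 7.7·613 + 3.5·339 + 2.1·907 + 2.4·400 + 1.0·354 = 9709.0.
Balance at y = 671 requires (9709.0 + w·861) / (18.0 + w) = 671.
So w = (671·18.0 − 9709.0)/(861 − 671) = 2369.0/190 ≈ 12.47.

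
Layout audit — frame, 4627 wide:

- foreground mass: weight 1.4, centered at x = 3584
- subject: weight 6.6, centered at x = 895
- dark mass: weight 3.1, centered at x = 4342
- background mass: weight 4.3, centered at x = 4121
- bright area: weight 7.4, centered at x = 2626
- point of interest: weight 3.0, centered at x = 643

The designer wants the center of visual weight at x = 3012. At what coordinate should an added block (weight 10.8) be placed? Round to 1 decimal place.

x ≈ 4330.8

After adding the added block, total weight = 1.4 + 6.6 + 3.1 + 4.3 + 7.4 + 3.0 + 10.8 = 36.6.
x: need Σw·x = 36.6·3012 = 110239.2. Existing = 1.4·3584 + 6.6·895 + 3.1·4342 + 4.3·4121 + 7.4·2626 + 3.0·643 = 63466.5. Remainder 46772.7 / 10.8 ≈ 4330.81.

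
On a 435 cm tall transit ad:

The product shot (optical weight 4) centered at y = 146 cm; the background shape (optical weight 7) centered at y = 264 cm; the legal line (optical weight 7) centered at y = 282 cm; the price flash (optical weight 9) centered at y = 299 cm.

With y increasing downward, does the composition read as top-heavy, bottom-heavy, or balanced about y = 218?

bottom-heavy

Σw = 4 + 7 + 7 + 9 = 27.
Σw·y = 4·146 + 7·264 + 7·282 + 9·299 = 7097, so ȳ = 7097/27 ≈ 262.85.
Since 262.9 is below (larger y than) 218, the composition reads bottom-heavy.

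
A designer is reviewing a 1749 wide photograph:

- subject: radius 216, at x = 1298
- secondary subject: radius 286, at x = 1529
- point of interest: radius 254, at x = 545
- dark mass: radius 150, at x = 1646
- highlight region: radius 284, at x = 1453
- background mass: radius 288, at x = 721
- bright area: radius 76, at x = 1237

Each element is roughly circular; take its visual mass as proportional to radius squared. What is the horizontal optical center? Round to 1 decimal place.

x ≈ 1148.4

Weights ∝ r²: subject 216² = 46656, secondary subject 286² = 81796, point of interest 254² = 64516, dark mass 150² = 22500, highlight region 284² = 80656, background mass 288² = 82944, bright area 76² = 5776; Σw = 384844.
x: moment 441962496 / weight 384844 ≈ 1148.42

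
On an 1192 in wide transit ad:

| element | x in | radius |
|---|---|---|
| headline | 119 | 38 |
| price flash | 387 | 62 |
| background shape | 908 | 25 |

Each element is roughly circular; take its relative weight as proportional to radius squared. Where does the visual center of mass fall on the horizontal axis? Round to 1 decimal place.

x ≈ 376.6

Weights ∝ r²: headline 38² = 1444, price flash 62² = 3844, background shape 25² = 625; Σw = 5913.
x: (1444·119 + 3844·387 + 625·908) / 5913 = 2226964 / 5913 ≈ 376.62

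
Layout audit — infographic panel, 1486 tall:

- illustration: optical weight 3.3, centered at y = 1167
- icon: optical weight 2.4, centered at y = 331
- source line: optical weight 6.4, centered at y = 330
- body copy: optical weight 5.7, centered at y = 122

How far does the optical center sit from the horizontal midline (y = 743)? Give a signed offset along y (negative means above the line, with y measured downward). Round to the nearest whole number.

Total weight = 3.3 + 2.4 + 6.4 + 5.7 = 17.8.
y-moment: 3.3·1167 + 2.4·331 + 6.4·330 + 5.7·122 = 7452.9; centroid 7452.9/17.8 ≈ 418.70.
Difference: 418.70 − 743 ≈ -324.30.

≈ -324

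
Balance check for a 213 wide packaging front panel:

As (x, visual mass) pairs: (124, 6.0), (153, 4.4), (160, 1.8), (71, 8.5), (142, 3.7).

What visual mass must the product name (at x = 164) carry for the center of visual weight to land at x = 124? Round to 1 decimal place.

w ≈ 4.8

Fixed elements: Σw = 6.0 + 4.4 + 1.8 + 8.5 + 3.7 = 24.4, Σw·x = 6.0·124 + 4.4·153 + 1.8·160 + 8.5·71 + 3.7·142 = 2834.1.
Balance at x = 124 requires (2834.1 + w·164) / (24.4 + w) = 124.
Solving: w = (124·24.4 − 2834.1) / (164 − 124) = 191.5 / 40 ≈ 4.79.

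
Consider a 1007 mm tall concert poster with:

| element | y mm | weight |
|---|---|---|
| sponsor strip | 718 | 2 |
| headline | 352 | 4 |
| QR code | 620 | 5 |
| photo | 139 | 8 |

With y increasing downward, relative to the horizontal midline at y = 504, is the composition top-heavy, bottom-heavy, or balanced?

Σw = 2 + 4 + 5 + 8 = 19.
y: (2·718 + 4·352 + 5·620 + 8·139) / 19 = 7056 / 19 ≈ 371.37
371.4 lies above (smaller y than) the midline 504, so the layout is top-heavy.

top-heavy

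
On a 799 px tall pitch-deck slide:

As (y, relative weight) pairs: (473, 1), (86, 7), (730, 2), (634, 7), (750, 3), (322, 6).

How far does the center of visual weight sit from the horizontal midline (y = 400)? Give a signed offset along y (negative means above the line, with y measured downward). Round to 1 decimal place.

Σw = 1 + 7 + 2 + 7 + 3 + 6 = 26.
y-moment: 1·473 + 7·86 + 2·730 + 7·634 + 3·750 + 6·322 = 11155; centroid 11155/26 ≈ 429.04.
Difference: 429.04 − 400 ≈ 29.04.

≈ 29.0 px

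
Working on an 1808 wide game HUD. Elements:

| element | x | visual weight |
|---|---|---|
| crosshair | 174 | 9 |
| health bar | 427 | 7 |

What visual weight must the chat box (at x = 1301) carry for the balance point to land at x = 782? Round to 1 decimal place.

w ≈ 15.3

Known weights sum to 9 + 7 = 16; their moment is 9·174 + 7·427 = 4555.
Balance at x = 782 requires (4555 + w·1301) / (16 + w) = 782.
Solving: w = (782·16 − 4555) / (1301 − 782) = 7957 / 519 ≈ 15.33.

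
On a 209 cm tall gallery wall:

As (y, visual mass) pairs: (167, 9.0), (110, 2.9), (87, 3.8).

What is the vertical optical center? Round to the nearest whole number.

y ≈ 137

Σw = 9.0 + 2.9 + 3.8 = 15.7.
y-moment: 9.0·167 + 2.9·110 + 3.8·87 = 2152.6; centroid 2152.6/15.7 ≈ 137.11.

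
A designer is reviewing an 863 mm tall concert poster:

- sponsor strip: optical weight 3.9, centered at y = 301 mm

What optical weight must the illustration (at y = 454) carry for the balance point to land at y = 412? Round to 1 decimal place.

w ≈ 10.3

Known: weight 3.9 with moment 3.9·301 = 1173.9.
Set Σw·y/Σw = 412: (1173.9 + 454w) = 412·(3.9 + w).
Rearranging, w·(454 − 412) = 412·3.9 − 1173.9 = 432.9, so w ≈ 432.9/42 = 10.31.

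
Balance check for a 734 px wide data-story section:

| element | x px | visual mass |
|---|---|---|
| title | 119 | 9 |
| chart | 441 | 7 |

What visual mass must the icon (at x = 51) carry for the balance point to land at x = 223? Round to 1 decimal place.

w ≈ 3.4

Existing Σw = 16 (9 + 7); existing moment 9·119 + 7·441 = 4158.
Balance at x = 223 requires (4158 + w·51) / (16 + w) = 223.
Solving: w = (223·16 − 4158) / (51 − 223) = -590 / -172 ≈ 3.43.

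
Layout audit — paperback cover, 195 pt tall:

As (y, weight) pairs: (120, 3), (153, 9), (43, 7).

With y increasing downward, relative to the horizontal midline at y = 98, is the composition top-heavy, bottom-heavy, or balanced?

bottom-heavy

Total weight = 3 + 9 + 7 = 19.
y-moment: 3·120 + 9·153 + 7·43 = 2038; centroid 2038/19 ≈ 107.26.
107.3 lies below (larger y than) the midline 98, so the layout is bottom-heavy.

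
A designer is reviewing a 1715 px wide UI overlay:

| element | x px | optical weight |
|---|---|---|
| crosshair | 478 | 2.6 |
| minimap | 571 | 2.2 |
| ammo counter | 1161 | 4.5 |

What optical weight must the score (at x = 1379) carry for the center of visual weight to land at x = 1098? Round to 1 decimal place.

w ≈ 8.9

Known weights sum to 2.6 + 2.2 + 4.5 = 9.3; their moment is 2.6·478 + 2.2·571 + 4.5·1161 = 7723.5.
For the centroid to hit 1098: (7723.5 + w·1379) / (9.3 + w) = 1098.
Solving: w = (1098·9.3 − 7723.5) / (1379 − 1098) = 2487.9 / 281 ≈ 8.85.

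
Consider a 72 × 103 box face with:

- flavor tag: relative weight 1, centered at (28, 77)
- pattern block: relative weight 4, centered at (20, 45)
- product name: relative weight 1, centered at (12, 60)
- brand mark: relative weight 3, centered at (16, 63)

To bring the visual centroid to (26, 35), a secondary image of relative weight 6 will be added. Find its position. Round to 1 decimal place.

New total weight: (1 + 4 + 1 + 3) + 6 = 15.
Along x: (168 + 6·x) / 15 = 26 (existing moment 1·28 + 4·20 + 1·12 + 3·16 = 168) ⇒ x = (390 − 168) / 6 ≈ 37.00.
Along y: (506 + 6·y) / 15 = 35 (existing moment 1·77 + 4·45 + 1·60 + 3·63 = 506) ⇒ y = (525 − 506) / 6 ≈ 3.17.

(37.0, 3.2)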